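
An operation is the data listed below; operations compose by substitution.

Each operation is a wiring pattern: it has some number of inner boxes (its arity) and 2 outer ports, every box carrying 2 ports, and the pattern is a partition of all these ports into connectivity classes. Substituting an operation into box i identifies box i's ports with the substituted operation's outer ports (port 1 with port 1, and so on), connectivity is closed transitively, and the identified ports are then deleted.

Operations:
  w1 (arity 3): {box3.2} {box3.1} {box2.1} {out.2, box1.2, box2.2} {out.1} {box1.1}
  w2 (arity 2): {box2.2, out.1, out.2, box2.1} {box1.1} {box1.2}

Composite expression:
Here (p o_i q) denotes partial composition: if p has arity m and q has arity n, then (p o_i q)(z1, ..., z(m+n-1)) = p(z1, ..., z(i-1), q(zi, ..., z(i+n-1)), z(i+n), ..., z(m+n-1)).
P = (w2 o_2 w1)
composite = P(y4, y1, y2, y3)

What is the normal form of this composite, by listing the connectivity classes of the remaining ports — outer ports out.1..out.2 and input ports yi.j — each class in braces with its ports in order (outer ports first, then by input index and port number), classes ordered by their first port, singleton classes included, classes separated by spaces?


Reachability decides: close wires over w2-identified ports.
composing w1 on (y1, y2, y3), with out.j its own outer ports: {out.1} {out.2, y1.2, y2.2} {y1.1} {y2.1} {y3.1} {y3.2}
composing w2 on (y4, y1, y2, y3), with out.j its own outer ports: {out.1, out.2, y1.2, y2.2} {y1.1} {y2.1} {y3.1} {y3.2} {y4.1} {y4.2}

{out.1, out.2, y1.2, y2.2} {y1.1} {y2.1} {y3.1} {y3.2} {y4.1} {y4.2}


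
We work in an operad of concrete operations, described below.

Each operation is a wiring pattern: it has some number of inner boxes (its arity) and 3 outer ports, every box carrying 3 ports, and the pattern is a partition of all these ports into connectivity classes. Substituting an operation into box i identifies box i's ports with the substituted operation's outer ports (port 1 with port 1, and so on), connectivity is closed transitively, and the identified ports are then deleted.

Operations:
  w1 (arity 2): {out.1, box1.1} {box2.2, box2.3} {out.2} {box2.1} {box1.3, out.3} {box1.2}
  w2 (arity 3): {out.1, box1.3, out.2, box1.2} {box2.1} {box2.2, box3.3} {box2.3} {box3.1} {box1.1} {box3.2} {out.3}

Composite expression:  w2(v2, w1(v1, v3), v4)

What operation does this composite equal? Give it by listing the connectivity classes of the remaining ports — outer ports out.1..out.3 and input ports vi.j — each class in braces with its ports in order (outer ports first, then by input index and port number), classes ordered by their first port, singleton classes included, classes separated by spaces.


Reachability decides: close wires over w2-identified ports.
through w1, on inputs (v1, v3): {out.1, v1.1} {out.2} {out.3, v1.3} {v1.2} {v3.1} {v3.2, v3.3} (out.j = stage outer ports)
through w2, on inputs (v2, v1, v3, v4): {out.1, out.2, v2.2, v2.3} {out.3} {v1.1} {v1.2} {v1.3} {v2.1} {v3.1} {v3.2, v3.3} {v4.1} {v4.2} {v4.3} (out.j = stage outer ports)

{out.1, out.2, v2.2, v2.3} {out.3} {v1.1} {v1.2} {v1.3} {v2.1} {v3.1} {v3.2, v3.3} {v4.1} {v4.2} {v4.3}


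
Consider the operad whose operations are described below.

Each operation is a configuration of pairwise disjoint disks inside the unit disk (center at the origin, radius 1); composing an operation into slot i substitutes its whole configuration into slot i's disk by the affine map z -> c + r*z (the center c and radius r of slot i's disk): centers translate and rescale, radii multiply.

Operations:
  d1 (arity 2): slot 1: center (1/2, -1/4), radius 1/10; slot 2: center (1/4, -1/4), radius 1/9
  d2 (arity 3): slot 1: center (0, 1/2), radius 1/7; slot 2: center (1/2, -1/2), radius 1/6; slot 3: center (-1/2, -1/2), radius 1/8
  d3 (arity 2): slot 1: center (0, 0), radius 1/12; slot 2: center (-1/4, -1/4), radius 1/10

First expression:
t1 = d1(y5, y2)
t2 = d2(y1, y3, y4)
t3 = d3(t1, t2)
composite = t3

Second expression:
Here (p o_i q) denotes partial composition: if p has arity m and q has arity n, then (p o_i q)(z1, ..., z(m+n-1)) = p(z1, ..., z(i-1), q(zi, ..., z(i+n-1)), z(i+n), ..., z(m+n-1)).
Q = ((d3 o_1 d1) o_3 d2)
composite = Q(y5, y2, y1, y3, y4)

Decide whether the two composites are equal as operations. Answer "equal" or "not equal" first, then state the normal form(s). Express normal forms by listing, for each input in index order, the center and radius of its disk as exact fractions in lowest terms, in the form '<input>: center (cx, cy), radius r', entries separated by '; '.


equal: each reduces to y1: center (-1/4, -1/5), radius 1/70; y2: center (1/48, -1/48), radius 1/108; y3: center (-1/5, -3/10), radius 1/60; y4: center (-3/10, -3/10), radius 1/80; y5: center (1/24, -1/48), radius 1/120


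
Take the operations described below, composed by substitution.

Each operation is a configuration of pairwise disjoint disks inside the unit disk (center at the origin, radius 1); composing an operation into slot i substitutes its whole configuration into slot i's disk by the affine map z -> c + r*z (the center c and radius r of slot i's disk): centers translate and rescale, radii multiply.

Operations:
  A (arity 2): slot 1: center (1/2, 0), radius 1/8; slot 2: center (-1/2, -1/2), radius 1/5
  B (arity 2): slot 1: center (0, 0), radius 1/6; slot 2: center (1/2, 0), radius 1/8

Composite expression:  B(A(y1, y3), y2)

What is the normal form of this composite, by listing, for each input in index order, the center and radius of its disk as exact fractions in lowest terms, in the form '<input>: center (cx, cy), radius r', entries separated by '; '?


Each y-disk chains the slot maps above it in B; radii multiply.
y1: after 2 affine steps, its disk has center (1/12, 0), radius 1/48
y3: after 2 affine steps, its disk has center (-1/12, -1/12), radius 1/30
y2: after 1 affine step, its disk has center (1/2, 0), radius 1/8

y1: center (1/12, 0), radius 1/48; y2: center (1/2, 0), radius 1/8; y3: center (-1/12, -1/12), radius 1/30


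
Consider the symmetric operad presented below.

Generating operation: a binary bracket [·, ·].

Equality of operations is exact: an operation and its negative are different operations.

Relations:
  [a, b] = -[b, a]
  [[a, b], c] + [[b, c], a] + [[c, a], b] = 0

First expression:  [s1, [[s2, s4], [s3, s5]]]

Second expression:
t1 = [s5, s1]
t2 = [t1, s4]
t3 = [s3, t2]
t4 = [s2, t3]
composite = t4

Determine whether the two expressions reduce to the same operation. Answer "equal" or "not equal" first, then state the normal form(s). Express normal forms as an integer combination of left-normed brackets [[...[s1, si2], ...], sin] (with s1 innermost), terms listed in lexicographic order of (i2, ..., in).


The first composite normalizes to [[[[s1, s2], s4], s3], s5] - [[[[s1, s2], s4], s5], s3] - [[[[s1, s3], s5], s2], s4] + [[[[s1, s3], s5], s4], s2] - [[[[s1, s4], s2], s3], s5] + [[[[s1, s4], s2], s5], s3] + [[[[s1, s5], s3], s2], s4] - [[[[s1, s5], s3], s4], s2]
The second composite normalizes to -[[[[s1, s5], s4], s3], s2]
The normal forms differ: not equal.

not equal: they reduce to [[[[s1, s2], s4], s3], s5] - [[[[s1, s2], s4], s5], s3] - [[[[s1, s3], s5], s2], s4] + [[[[s1, s3], s5], s4], s2] - [[[[s1, s4], s2], s3], s5] + [[[[s1, s4], s2], s5], s3] + [[[[s1, s5], s3], s2], s4] - [[[[s1, s5], s3], s4], s2] and -[[[[s1, s5], s4], s3], s2]


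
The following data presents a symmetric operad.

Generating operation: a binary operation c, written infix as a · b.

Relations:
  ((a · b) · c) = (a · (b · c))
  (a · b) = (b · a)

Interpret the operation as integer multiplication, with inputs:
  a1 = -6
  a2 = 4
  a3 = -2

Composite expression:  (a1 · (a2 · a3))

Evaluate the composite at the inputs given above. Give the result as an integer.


48

(a2 · a3) = -8
(a1 · (a2 · a3)) = 48


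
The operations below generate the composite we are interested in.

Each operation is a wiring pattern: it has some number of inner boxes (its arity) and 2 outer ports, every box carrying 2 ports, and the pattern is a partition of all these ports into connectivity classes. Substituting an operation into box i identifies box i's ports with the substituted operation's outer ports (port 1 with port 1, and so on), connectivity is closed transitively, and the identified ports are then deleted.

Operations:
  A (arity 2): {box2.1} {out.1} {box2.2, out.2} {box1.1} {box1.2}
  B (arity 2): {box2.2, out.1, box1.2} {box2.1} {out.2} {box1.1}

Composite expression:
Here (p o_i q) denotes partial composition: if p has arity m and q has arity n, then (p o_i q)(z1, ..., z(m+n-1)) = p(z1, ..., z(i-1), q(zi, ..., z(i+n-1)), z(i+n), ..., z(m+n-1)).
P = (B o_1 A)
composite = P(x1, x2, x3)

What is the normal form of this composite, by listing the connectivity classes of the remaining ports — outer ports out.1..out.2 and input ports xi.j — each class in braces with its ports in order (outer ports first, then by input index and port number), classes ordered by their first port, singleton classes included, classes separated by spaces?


Reachability decides: close wires over B-identified ports.
A over (x1, x2) gives {out.1} {out.2, x2.2} {x1.1} {x1.2} {x2.1}, out.j being that stage's outer ports
B over (x1, x2, x3) gives {out.1, x2.2, x3.2} {out.2} {x1.1} {x1.2} {x2.1} {x3.1}, out.j being that stage's outer ports

{out.1, x2.2, x3.2} {out.2} {x1.1} {x1.2} {x2.1} {x3.1}


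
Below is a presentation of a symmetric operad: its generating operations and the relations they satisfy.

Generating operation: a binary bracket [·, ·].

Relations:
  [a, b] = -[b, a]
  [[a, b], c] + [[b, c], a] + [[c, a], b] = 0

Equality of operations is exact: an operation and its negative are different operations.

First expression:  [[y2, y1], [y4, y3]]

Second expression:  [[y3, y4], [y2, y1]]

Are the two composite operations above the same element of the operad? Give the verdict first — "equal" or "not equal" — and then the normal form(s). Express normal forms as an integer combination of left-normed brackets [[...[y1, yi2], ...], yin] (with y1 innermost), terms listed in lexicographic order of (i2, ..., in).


Reducing the first expression gives [[[y1, y2], y3], y4] - [[[y1, y2], y4], y3]
Reducing the second expression gives [[[y1, y2], y3], y4] - [[[y1, y2], y4], y3]
Both agree, so they are equal.

equal; both compose to [[[y1, y2], y3], y4] - [[[y1, y2], y4], y3]


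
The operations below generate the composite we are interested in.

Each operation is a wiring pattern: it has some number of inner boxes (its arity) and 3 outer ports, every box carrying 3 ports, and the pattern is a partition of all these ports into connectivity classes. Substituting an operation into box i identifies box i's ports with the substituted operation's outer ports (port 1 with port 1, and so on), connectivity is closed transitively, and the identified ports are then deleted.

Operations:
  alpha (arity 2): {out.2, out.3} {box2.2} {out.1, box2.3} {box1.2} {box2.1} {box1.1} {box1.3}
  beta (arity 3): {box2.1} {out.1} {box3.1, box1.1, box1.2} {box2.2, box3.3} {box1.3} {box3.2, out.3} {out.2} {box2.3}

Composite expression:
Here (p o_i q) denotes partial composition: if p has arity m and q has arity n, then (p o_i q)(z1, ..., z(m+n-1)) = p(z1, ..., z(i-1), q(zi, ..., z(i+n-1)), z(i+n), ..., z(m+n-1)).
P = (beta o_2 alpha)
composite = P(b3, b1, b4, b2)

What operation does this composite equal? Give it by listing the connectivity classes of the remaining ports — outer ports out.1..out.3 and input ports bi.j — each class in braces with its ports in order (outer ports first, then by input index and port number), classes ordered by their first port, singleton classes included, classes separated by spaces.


{out.1} {out.2} {out.3, b2.2} {b1.1} {b1.2} {b1.3} {b2.1, b3.1, b3.2} {b2.3} {b3.3} {b4.1} {b4.2} {b4.3}

Substituting into beta glues patterns; closure does the rest.
composing alpha on (b1, b4), with out.j its own outer ports: {out.1, b4.3} {out.2, out.3} {b1.1} {b1.2} {b1.3} {b4.1} {b4.2}
composing beta on (b3, b1, b4, b2), with out.j its own outer ports: {out.1} {out.2} {out.3, b2.2} {b1.1} {b1.2} {b1.3} {b2.1, b3.1, b3.2} {b2.3} {b3.3} {b4.1} {b4.2} {b4.3}


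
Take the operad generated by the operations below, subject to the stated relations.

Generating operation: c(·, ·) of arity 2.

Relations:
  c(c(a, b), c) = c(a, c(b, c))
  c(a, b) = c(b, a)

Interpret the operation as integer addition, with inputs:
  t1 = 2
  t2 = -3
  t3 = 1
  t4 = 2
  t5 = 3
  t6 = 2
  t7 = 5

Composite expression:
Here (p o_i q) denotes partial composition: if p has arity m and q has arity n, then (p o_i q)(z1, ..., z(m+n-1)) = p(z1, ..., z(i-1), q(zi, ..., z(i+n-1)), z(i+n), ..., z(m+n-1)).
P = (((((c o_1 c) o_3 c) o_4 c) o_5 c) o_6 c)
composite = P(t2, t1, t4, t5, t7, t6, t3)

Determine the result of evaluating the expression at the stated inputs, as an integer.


12

c(t2, t1) = -1
c(t6, t3) = 3
c(t7, c(t6, t3)) = 8
c(t5, c(t7, c(t6, t3))) = 11
c(t4, c(t5, c(t7, c(t6, t3)))) = 13
c(c(t2, t1), c(t4, c(t5, c(t7, c(t6, t3))))) = 12


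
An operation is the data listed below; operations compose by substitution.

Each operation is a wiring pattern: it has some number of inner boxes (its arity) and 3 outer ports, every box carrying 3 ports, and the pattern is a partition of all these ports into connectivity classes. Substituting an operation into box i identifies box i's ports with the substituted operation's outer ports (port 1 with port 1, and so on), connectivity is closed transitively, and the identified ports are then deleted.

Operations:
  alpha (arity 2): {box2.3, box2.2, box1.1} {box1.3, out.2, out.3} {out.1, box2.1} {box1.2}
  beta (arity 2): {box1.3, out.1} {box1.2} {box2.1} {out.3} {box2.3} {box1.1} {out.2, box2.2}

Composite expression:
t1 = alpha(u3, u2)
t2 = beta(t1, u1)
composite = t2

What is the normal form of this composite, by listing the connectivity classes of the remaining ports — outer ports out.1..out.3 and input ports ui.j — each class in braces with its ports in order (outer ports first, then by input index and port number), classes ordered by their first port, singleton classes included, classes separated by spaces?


Treat the ports identified at beta as solder joints: merge, then drop.
the subtree at alpha composes to {out.1, u2.1} {out.2, out.3, u3.3} {u2.2, u2.3, u3.1} {u3.2} on (u3, u2); out.j = own outer ports
the subtree at beta composes to {out.1, u3.3} {out.2, u1.2} {out.3} {u1.1} {u1.3} {u2.1} {u2.2, u2.3, u3.1} {u3.2} on (u3, u2, u1); out.j = own outer ports

{out.1, u3.3} {out.2, u1.2} {out.3} {u1.1} {u1.3} {u2.1} {u2.2, u2.3, u3.1} {u3.2}


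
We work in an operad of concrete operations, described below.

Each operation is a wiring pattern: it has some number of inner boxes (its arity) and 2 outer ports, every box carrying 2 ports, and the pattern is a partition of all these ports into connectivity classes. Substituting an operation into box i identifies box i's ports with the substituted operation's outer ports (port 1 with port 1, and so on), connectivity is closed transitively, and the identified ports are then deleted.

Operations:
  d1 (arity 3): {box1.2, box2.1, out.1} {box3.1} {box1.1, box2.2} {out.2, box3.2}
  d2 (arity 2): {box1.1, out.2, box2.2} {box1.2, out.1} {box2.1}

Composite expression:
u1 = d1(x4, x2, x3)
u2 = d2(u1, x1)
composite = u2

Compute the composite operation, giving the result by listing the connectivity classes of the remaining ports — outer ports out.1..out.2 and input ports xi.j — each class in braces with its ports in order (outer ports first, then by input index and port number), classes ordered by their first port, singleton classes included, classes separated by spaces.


Substituting into d2 glues patterns; closure does the rest.
stage d1: inputs (x4, x2, x3), connectivity {out.1, x2.1, x4.2} {out.2, x3.2} {x2.2, x4.1} {x3.1}, out.j its boundary
stage d2: inputs (x4, x2, x3, x1), connectivity {out.1, x3.2} {out.2, x1.2, x2.1, x4.2} {x1.1} {x2.2, x4.1} {x3.1}, out.j its boundary

{out.1, x3.2} {out.2, x1.2, x2.1, x4.2} {x1.1} {x2.2, x4.1} {x3.1}


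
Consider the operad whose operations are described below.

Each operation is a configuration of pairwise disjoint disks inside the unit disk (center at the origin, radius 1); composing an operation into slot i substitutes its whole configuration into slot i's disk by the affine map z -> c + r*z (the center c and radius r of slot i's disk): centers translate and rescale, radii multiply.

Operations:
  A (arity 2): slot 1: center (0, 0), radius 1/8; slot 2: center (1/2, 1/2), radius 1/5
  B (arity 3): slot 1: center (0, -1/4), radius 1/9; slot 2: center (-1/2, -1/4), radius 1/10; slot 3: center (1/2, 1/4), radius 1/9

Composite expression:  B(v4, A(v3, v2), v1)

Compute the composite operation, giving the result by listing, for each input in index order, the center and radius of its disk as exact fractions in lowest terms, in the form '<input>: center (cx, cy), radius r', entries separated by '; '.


v1: center (1/2, 1/4), radius 1/9; v2: center (-9/20, -1/5), radius 1/50; v3: center (-1/2, -1/4), radius 1/80; v4: center (0, -1/4), radius 1/9

Only the slot chain above each v matters under B; compose those maps.
input v4: applying the 1 nested substitution gives center (0, -1/4), radius 1/9
input v3: applying the 2 nested substitutions gives center (-1/2, -1/4), radius 1/80
input v2: applying the 2 nested substitutions gives center (-9/20, -1/5), radius 1/50
input v1: applying the 1 nested substitution gives center (1/2, 1/4), radius 1/9


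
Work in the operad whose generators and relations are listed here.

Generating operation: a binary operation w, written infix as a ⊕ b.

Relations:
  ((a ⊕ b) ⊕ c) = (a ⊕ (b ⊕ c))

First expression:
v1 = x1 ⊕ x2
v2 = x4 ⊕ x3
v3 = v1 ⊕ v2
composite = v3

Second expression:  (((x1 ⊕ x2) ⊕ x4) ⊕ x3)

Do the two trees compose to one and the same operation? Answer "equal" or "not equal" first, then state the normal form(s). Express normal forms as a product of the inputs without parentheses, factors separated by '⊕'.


equal; both compose to x1 ⊕ x2 ⊕ x4 ⊕ x3


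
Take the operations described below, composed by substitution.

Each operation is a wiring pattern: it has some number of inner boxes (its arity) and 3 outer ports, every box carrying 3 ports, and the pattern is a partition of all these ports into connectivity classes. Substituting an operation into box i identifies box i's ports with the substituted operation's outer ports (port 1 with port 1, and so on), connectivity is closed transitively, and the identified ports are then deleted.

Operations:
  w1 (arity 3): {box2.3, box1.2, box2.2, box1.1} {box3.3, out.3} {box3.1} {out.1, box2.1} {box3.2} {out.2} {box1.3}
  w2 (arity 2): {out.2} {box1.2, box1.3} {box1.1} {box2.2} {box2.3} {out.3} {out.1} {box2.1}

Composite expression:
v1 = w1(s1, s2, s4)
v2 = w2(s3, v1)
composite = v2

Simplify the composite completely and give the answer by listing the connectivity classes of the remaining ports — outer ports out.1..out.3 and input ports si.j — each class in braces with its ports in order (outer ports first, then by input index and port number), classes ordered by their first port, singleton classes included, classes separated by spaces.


Treat the ports identified at w2 as solder joints: merge, then drop.
the subtree at w1 composes to {out.1, s2.1} {out.2} {out.3, s4.3} {s1.1, s1.2, s2.2, s2.3} {s1.3} {s4.1} {s4.2} on (s1, s2, s4); out.j = own outer ports
the subtree at w2 composes to {out.1} {out.2} {out.3} {s1.1, s1.2, s2.2, s2.3} {s1.3} {s2.1} {s3.1} {s3.2, s3.3} {s4.1} {s4.2} {s4.3} on (s3, s1, s2, s4); out.j = own outer ports

{out.1} {out.2} {out.3} {s1.1, s1.2, s2.2, s2.3} {s1.3} {s2.1} {s3.1} {s3.2, s3.3} {s4.1} {s4.2} {s4.3}


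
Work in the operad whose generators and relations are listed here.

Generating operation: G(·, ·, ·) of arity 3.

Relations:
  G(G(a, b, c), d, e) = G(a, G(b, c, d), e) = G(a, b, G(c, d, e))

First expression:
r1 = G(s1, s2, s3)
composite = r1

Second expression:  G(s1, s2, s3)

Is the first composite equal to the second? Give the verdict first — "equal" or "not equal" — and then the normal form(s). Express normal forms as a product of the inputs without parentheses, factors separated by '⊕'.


equal: each reduces to s1 ⊕ s2 ⊕ s3

The first expression reduces to s1 ⊕ s2 ⊕ s3
The second expression reduces to s1 ⊕ s2 ⊕ s3
Both agree, so they are equal.


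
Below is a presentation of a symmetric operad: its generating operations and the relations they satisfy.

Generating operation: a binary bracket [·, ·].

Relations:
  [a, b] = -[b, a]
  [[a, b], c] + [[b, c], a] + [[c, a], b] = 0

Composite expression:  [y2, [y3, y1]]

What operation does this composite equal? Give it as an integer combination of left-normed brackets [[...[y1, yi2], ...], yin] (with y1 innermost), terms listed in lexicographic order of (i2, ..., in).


[[y1, y3], y2]

Antisymmetry and Jacobi reduce to y1-anchored left-normed brackets.
Composite bracket: [y2, [y3, y1]]
Under [a, b] = ab - ba we get 4 signed associative words (2^2 = 4).
Words beginning with y1 determine it all:
  y1y3y2 appears with sign +1, giving the term +[[y1, y3], y2]


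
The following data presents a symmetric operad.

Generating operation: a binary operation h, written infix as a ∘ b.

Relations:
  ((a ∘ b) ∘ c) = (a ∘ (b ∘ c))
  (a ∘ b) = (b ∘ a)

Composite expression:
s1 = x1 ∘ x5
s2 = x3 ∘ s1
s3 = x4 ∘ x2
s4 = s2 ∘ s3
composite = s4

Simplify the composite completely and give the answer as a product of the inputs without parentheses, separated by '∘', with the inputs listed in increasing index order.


x1 ∘ x2 ∘ x3 ∘ x4 ∘ x5

Key point: h commutes, so take the x-inputs in any fixed order.
(x1 ∘ x5) flattens to x1 ∘ x5
(x3 ∘ (x1 ∘ x5)) flattens to x3 ∘ x1 ∘ x5
(x4 ∘ x2) flattens to x4 ∘ x2
((x3 ∘ (x1 ∘ x5)) ∘ (x4 ∘ x2)) flattens to x3 ∘ x1 ∘ x5 ∘ x4 ∘ x2
putting the inputs in ascending order: x1 ∘ x2 ∘ x3 ∘ x4 ∘ x5


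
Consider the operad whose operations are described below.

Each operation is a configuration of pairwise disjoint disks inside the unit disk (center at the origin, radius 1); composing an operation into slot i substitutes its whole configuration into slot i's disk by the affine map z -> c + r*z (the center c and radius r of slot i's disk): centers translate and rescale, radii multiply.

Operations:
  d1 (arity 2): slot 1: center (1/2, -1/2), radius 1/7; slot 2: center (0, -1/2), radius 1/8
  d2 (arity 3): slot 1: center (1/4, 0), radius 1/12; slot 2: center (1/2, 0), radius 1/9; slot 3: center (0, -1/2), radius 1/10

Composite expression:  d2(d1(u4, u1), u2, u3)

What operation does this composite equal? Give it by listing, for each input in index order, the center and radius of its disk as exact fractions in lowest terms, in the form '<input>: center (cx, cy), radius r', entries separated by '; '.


u1: center (1/4, -1/24), radius 1/96; u2: center (1/2, 0), radius 1/9; u3: center (0, -1/2), radius 1/10; u4: center (7/24, -1/24), radius 1/84

Affine substitution under d2: radii multiply and u-centers shift.
tracing u4 down its 2-map path: center (7/24, -1/24), radius 1/84
tracing u1 down its 2-map path: center (1/4, -1/24), radius 1/96
tracing u2 down its 1-map path: center (1/2, 0), radius 1/9
tracing u3 down its 1-map path: center (0, -1/2), radius 1/10


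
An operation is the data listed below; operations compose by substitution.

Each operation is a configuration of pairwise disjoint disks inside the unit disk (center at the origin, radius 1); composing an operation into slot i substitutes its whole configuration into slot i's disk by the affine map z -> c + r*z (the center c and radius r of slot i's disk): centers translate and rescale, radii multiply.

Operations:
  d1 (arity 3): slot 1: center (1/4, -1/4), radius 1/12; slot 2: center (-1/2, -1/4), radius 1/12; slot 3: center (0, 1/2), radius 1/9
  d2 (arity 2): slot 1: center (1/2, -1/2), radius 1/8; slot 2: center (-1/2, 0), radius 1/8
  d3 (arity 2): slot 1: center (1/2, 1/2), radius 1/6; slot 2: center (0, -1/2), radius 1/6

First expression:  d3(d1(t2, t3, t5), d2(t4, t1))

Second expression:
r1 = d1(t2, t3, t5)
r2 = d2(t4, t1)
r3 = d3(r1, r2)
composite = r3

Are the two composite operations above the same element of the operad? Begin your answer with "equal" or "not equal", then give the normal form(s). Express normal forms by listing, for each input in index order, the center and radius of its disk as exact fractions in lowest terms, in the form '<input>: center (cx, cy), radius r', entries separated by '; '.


equal; both compose to t1: center (-1/12, -1/2), radius 1/48; t2: center (13/24, 11/24), radius 1/72; t3: center (5/12, 11/24), radius 1/72; t4: center (1/12, -7/12), radius 1/48; t5: center (1/2, 7/12), radius 1/54

The first composite normalizes to t1: center (-1/12, -1/2), radius 1/48; t2: center (13/24, 11/24), radius 1/72; t3: center (5/12, 11/24), radius 1/72; t4: center (1/12, -7/12), radius 1/48; t5: center (1/2, 7/12), radius 1/54
The second composite normalizes to t1: center (-1/12, -1/2), radius 1/48; t2: center (13/24, 11/24), radius 1/72; t3: center (5/12, 11/24), radius 1/72; t4: center (1/12, -7/12), radius 1/48; t5: center (1/2, 7/12), radius 1/54
Same normal form: equal.


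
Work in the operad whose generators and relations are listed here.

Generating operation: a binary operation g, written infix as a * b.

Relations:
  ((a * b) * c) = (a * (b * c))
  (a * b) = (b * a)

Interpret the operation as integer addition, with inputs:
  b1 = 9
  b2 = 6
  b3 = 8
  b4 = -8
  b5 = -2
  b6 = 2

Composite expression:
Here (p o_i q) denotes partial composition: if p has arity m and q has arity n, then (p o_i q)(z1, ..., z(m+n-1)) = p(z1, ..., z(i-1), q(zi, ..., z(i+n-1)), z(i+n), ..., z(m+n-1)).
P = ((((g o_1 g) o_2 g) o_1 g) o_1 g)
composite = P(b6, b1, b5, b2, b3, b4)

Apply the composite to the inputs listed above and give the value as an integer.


15

(b6 * b1) = 11
((b6 * b1) * b5) = 9
(b2 * b3) = 14
(((b6 * b1) * b5) * (b2 * b3)) = 23
((((b6 * b1) * b5) * (b2 * b3)) * b4) = 15


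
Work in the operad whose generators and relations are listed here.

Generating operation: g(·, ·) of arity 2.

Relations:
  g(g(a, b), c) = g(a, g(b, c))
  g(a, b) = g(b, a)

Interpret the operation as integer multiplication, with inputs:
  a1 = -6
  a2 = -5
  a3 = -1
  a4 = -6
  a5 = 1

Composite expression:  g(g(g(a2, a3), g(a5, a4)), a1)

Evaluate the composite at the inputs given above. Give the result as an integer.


180

g(a2, a3) = 5
g(a5, a4) = -6
g(g(a2, a3), g(a5, a4)) = -30
g(g(g(a2, a3), g(a5, a4)), a1) = 180


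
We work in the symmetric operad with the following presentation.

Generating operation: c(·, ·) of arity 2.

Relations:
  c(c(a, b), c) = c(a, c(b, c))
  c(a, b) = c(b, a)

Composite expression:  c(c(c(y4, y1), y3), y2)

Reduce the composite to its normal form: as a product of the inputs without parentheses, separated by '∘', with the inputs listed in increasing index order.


y1 ∘ y2 ∘ y3 ∘ y4

Shape and order are irrelevant to c; the y-input set decides.
c(y4, y1) linearizes to y4 ∘ y1
c(c(y4, y1), y3) linearizes to y4 ∘ y1 ∘ y3
c(c(c(y4, y1), y3), y2) linearizes to y4 ∘ y1 ∘ y3 ∘ y2
sorting the factors by input index: y1 ∘ y2 ∘ y3 ∘ y4


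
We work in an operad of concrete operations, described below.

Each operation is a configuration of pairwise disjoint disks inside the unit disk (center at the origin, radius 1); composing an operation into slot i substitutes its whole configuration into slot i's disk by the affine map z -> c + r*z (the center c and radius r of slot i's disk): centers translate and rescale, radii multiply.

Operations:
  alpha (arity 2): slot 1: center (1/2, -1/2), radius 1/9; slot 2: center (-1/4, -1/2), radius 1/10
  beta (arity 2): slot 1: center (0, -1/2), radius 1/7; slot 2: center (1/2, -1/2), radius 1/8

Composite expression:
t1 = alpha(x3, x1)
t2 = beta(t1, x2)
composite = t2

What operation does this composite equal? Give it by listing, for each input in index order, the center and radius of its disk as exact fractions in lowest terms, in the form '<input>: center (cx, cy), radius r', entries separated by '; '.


x1: center (-1/28, -4/7), radius 1/70; x2: center (1/2, -1/2), radius 1/8; x3: center (1/14, -4/7), radius 1/63

Follow each x-input down from beta: c' goes to c + r*c', radius to r*r'.
tracing x3 down its 2-map path: center (1/14, -4/7), radius 1/63
tracing x1 down its 2-map path: center (-1/28, -4/7), radius 1/70
tracing x2 down its 1-map path: center (1/2, -1/2), radius 1/8


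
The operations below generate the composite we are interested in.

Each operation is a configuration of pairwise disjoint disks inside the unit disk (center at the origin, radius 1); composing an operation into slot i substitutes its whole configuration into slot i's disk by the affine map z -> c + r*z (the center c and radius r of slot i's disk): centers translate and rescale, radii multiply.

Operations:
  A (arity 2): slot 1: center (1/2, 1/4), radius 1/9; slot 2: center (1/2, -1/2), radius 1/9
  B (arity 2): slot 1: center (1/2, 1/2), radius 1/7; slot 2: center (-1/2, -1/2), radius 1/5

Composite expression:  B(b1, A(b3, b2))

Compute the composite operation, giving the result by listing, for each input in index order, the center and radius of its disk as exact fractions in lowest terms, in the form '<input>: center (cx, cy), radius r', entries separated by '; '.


b1: center (1/2, 1/2), radius 1/7; b2: center (-2/5, -3/5), radius 1/45; b3: center (-2/5, -9/20), radius 1/45

Each b-disk chains the slot maps above it in B; radii multiply.
input b1: composing its 1 substitution step yields center (1/2, 1/2), radius 1/7
input b3: composing its 2 substitution steps yields center (-2/5, -9/20), radius 1/45
input b2: composing its 2 substitution steps yields center (-2/5, -3/5), radius 1/45


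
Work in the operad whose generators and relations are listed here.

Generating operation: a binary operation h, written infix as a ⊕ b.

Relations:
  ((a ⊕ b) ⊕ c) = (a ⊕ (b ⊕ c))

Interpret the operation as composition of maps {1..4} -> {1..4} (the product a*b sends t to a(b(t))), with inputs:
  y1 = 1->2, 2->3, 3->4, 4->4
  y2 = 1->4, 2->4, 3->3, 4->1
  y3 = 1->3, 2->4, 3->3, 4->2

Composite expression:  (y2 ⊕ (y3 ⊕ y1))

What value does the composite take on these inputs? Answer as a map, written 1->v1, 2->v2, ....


1->1, 2->3, 3->4, 4->4

(y3 ⊕ y1) = 1->4, 2->3, 3->2, 4->2
(y2 ⊕ (y3 ⊕ y1)) = 1->1, 2->3, 3->4, 4->4


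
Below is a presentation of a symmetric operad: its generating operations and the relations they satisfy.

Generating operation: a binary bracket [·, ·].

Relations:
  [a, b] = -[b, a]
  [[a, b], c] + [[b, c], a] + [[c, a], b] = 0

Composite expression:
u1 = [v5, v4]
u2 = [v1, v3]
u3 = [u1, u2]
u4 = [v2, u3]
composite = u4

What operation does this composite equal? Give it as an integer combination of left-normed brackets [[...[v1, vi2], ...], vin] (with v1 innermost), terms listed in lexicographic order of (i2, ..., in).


-[[[[v1, v3], v4], v5], v2] + [[[[v1, v3], v5], v4], v2]

A multilinear Lie element is pinned by v1-initial words (v1 innermost).
Composite bracket: [v2, [[v5, v4], [v1, v3]]]
Expanding via [a, b] = ab - ba: 16 signed words (2^4 = 16).
Keep just the words that open with v1:
  sign of v1v3v4v5v2 is -1, so it contributes -[[[[v1, v3], v4], v5], v2]
  sign of v1v3v5v4v2 is +1, so it contributes +[[[[v1, v3], v5], v4], v2]


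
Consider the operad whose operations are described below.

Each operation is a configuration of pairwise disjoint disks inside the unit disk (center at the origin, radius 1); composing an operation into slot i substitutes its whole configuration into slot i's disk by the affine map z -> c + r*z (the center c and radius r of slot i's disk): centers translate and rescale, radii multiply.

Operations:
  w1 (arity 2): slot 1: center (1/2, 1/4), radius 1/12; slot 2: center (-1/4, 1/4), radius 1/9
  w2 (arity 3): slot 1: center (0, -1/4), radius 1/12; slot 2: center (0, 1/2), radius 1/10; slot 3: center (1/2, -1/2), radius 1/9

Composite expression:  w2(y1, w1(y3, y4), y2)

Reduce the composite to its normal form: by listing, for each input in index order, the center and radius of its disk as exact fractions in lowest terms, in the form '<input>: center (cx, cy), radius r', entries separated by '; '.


y1: center (0, -1/4), radius 1/12; y2: center (1/2, -1/2), radius 1/9; y3: center (1/20, 21/40), radius 1/120; y4: center (-1/40, 21/40), radius 1/90

Each y-disk chains the slot maps above it in w2; radii multiply.
for y1, the 1-step affine chain lands on center (0, -1/4), radius 1/12
for y3, the 2-step affine chain lands on center (1/20, 21/40), radius 1/120
for y4, the 2-step affine chain lands on center (-1/40, 21/40), radius 1/90
for y2, the 1-step affine chain lands on center (1/2, -1/2), radius 1/9


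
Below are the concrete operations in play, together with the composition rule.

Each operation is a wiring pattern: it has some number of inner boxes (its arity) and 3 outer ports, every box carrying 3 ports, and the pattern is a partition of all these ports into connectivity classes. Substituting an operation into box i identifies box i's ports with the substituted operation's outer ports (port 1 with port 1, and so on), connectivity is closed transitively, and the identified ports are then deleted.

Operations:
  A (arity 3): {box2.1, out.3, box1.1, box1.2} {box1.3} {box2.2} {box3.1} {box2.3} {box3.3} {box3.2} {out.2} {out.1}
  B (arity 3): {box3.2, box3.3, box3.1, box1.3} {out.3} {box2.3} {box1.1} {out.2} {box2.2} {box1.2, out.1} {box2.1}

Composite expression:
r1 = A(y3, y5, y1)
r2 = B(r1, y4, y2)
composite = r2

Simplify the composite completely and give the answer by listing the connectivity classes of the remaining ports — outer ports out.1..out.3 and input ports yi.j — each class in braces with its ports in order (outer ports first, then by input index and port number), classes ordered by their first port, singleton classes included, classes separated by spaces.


Substituting into B glues patterns; closure does the rest.
the subtree at A composes to {out.1} {out.2} {out.3, y3.1, y3.2, y5.1} {y1.1} {y1.2} {y1.3} {y3.3} {y5.2} {y5.3} on (y3, y5, y1); out.j = own outer ports
the subtree at B composes to {out.1} {out.2} {out.3} {y1.1} {y1.2} {y1.3} {y2.1, y2.2, y2.3, y3.1, y3.2, y5.1} {y3.3} {y4.1} {y4.2} {y4.3} {y5.2} {y5.3} on (y3, y5, y1, y4, y2); out.j = own outer ports

{out.1} {out.2} {out.3} {y1.1} {y1.2} {y1.3} {y2.1, y2.2, y2.3, y3.1, y3.2, y5.1} {y3.3} {y4.1} {y4.2} {y4.3} {y5.2} {y5.3}


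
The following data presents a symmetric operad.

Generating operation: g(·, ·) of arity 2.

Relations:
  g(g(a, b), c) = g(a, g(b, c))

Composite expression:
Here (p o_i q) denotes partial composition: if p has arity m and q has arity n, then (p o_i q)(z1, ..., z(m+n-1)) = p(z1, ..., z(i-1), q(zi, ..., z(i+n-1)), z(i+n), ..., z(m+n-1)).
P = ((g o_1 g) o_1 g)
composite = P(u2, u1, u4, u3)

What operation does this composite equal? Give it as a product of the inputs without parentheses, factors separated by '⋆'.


All parenthesizations of g agree; list the u-inputs left to right.
g(u2, u1) flattens to u2 ⋆ u1
g(g(u2, u1), u4) flattens to u2 ⋆ u1 ⋆ u4
g(g(g(u2, u1), u4), u3) flattens to u2 ⋆ u1 ⋆ u4 ⋆ u3

u2 ⋆ u1 ⋆ u4 ⋆ u3


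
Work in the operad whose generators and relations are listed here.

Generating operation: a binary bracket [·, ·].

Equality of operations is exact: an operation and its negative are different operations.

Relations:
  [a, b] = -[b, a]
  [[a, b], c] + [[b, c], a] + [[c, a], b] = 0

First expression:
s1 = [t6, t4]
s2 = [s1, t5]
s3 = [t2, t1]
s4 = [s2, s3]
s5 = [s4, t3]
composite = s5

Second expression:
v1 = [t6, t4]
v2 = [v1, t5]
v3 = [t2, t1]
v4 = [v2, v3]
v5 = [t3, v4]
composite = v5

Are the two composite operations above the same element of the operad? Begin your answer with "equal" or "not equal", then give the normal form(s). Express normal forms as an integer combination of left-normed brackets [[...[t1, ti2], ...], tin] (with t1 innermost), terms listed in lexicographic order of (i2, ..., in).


The first expression, normalized: -[[[[[t1, t2], t4], t6], t5], t3] + [[[[[t1, t2], t5], t4], t6], t3] - [[[[[t1, t2], t5], t6], t4], t3] + [[[[[t1, t2], t6], t4], t5], t3]
The second expression, normalized: [[[[[t1, t2], t4], t6], t5], t3] - [[[[[t1, t2], t5], t4], t6], t3] + [[[[[t1, t2], t5], t6], t4], t3] - [[[[[t1, t2], t6], t4], t5], t3]
The normal forms differ: not equal.

not equal — first -[[[[[t1, t2], t4], t6], t5], t3] + [[[[[t1, t2], t5], t4], t6], t3] - [[[[[t1, t2], t5], t6], t4], t3] + [[[[[t1, t2], t6], t4], t5], t3], second [[[[[t1, t2], t4], t6], t5], t3] - [[[[[t1, t2], t5], t4], t6], t3] + [[[[[t1, t2], t5], t6], t4], t3] - [[[[[t1, t2], t6], t4], t5], t3]


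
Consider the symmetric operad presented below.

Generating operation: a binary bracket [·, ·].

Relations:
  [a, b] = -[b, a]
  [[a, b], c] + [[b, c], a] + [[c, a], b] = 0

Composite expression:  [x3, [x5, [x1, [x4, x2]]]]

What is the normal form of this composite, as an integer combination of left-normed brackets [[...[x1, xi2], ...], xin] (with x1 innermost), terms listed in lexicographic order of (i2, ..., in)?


-[[[[x1, x2], x4], x5], x3] + [[[[x1, x4], x2], x5], x3]

A multilinear Lie element is pinned by x1-initial words (x1 innermost).
Composite bracket: [x3, [x5, [x1, [x4, x2]]]]
Full expansion: 16 signed words from ab - ba (2^4 = 16).
Collect the words opening with x1:
  from x1x2x4x5x3, sign -1: term -[[[[x1, x2], x4], x5], x3]
  from x1x4x2x5x3, sign +1: term +[[[[x1, x4], x2], x5], x3]


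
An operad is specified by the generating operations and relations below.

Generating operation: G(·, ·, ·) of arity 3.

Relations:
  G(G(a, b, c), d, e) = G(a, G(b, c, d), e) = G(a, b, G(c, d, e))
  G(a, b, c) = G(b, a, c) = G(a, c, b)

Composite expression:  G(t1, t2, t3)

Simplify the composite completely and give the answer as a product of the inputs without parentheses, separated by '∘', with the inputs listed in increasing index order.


Shape and order are irrelevant to G; the t-input set decides.
G(t1, t2, t3) reduces to t1 ∘ t2 ∘ t3
putting the inputs in ascending order: t1 ∘ t2 ∘ t3

t1 ∘ t2 ∘ t3


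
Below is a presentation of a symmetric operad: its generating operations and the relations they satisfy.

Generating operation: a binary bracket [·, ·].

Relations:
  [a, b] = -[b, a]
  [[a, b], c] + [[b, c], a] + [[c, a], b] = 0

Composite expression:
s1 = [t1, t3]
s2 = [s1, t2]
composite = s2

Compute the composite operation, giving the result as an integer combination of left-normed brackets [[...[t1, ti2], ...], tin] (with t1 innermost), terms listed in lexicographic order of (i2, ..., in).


[[t1, t3], t2]

A multilinear Lie element is pinned by t1-initial words (t1 innermost).
Composite bracket: [[t1, t3], t2]
Expanding via [a, b] = ab - ba: 4 signed words (2^2 = 4).
Keep just the words that open with t1:
  t1t3t2 appears with sign +1, giving the term +[[t1, t3], t2]


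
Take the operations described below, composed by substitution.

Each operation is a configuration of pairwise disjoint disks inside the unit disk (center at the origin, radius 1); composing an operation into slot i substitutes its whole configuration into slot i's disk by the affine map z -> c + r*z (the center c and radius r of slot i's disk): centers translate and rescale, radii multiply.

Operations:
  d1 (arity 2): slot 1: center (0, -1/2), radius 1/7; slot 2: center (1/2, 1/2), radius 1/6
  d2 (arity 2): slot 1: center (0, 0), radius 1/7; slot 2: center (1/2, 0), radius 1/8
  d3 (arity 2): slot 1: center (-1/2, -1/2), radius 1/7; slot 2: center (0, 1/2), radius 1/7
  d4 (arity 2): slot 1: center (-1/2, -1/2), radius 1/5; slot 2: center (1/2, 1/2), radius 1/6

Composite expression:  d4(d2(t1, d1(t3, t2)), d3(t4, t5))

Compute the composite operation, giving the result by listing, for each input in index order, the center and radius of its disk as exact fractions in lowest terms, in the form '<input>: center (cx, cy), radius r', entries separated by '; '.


t1: center (-1/2, -1/2), radius 1/35; t2: center (-31/80, -39/80), radius 1/240; t3: center (-2/5, -41/80), radius 1/280; t4: center (5/12, 5/12), radius 1/42; t5: center (1/2, 7/12), radius 1/42

Nesting under d4 composes maps z -> c + r*z down each t-path.
tracing t1 down its 2-map path: center (-1/2, -1/2), radius 1/35
tracing t3 down its 3-map path: center (-2/5, -41/80), radius 1/280
tracing t2 down its 3-map path: center (-31/80, -39/80), radius 1/240
tracing t4 down its 2-map path: center (5/12, 5/12), radius 1/42
tracing t5 down its 2-map path: center (1/2, 7/12), radius 1/42
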